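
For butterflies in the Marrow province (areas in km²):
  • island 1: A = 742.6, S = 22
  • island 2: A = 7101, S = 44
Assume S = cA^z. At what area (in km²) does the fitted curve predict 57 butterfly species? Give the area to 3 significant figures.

z = ln(44/22) / ln(7101/742.6) = 0.6931 / 2.2578 = 0.3070
c = 22 / 742.6^0.3070 = 22 / 7.609 = 2.891
A = (57/2.891)^(1/0.3070) ⇒ ln A = ln(19.71)/0.3070 = 9.7112
A = e^9.7112 ≈ 16501 km²

16500 km²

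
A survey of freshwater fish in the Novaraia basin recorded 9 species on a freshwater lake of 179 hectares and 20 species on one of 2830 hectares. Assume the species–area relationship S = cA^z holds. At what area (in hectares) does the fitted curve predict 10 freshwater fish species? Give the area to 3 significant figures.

z = ln(20/9) / ln(2830/179) = 0.7985 / 2.7606 = 0.2892
c = 9 / 179^0.2892 = 9 / 4.484 = 2.007
A = (10/2.007)^(1/0.2892) ⇒ ln A = ln(4.982)/0.2892 = 5.5516
A = e^5.5516 ≈ 257.7 hectares

258 hectares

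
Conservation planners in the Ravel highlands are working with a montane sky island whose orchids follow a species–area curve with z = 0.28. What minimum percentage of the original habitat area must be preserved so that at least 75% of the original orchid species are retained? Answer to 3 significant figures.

Need (A_new/A_old)^0.28 = 0.75, so A_new/A_old = 0.75^(1/0.28) = 0.75^3.571
ln(A_new/A_old) = ln 0.75 / 0.28 = -0.2877 / 0.28 = -1.0274
A_new/A_old = e^-1.0274 ≈ 0.3579

35.8%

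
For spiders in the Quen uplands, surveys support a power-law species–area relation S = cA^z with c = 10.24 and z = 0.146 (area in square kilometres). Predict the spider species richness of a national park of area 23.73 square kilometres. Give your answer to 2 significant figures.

16

S = 10.24 × 23.73^0.146 = 10.24 × 1.588 ≈ 16.26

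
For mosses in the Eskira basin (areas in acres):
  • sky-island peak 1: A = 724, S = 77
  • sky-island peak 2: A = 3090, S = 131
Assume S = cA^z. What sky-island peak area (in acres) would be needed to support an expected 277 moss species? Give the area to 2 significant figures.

24000 acres

z = ln(131/77) / ln(3090/724) = 0.5314 / 1.4511 = 0.3662
c = 77 / 724^0.3662 = 77 / 11.15 = 6.907
A = (277/6.907)^(1/0.3662) ⇒ ln A = ln(40.1)/0.3662 = 10.0808
A = e^10.0808 ≈ 23881 acres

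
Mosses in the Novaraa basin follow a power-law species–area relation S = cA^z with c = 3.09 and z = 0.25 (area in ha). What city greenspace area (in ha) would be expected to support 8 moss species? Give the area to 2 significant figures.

8 = 3.09 × A^0.25  ⇒  A^0.25 = 8/3.09 = 2.589
ln A = ln(2.589) / 0.25 = 0.9513 / 0.25 = 3.8051
A = e^3.8051 ≈ 44.93 ha

45 ha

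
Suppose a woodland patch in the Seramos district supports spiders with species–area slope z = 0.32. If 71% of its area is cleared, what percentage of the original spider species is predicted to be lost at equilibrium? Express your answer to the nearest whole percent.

S_new/S_old = (A_new/A_old)^z = 0.29^0.32
= exp(0.32 × ln 0.29) = exp(0.32 × -1.2379) = exp(-0.3961) ≈ 0.6729
Fraction lost = 1 − 0.6729 = 0.3271

33%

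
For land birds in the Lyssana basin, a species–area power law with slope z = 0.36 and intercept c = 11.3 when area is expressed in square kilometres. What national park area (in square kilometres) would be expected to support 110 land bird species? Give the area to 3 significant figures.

556 square kilometres

110 = 11.3 × A^0.36  ⇒  A^0.36 = 110/11.3 = 9.735
ln A = ln(9.735) / 0.36 = 2.2757 / 0.36 = 6.3213
A = e^6.3213 ≈ 556.3 square kilometres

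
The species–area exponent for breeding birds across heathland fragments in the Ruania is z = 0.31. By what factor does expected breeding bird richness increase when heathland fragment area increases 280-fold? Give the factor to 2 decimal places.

S₂/S₁ = (A₂/A₁)^z = 280^0.31
ln(S₂/S₁) = 0.31 × ln 280 = 0.31 × 5.6348 = 1.7468
S₂/S₁ = e^1.7468 ≈ 5.736

5.74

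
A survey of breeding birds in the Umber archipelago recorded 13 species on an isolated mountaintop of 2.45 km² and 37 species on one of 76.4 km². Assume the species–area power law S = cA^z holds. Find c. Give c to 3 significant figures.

z = ln(S₂/S₁) / ln(A₂/A₁) = ln(37/13) / ln(76.4/2.45) = 1.0460 / 3.4399 = 0.3041
c = S₁ / A₁^z = 13 / 2.45^0.3041 = 13 / 1.313 = 9.899

9.90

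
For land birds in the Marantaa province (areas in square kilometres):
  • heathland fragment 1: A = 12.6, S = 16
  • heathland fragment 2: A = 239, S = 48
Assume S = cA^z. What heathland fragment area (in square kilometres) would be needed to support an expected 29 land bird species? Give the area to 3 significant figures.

z = ln(48/16) / ln(239/12.6) = 1.0986 / 2.9428 = 0.3733
c = 16 / 12.6^0.3733 = 16 / 2.575 = 6.213
A = (29/6.213)^(1/0.3733) ⇒ ln A = ln(4.667)/0.3733 = 4.1267
A = e^4.1267 ≈ 61.97 square kilometres

62.0 square kilometres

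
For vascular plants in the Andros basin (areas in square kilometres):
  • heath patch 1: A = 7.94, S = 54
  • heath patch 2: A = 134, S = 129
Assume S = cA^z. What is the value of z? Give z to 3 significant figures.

Taking logs: ln S = ln c + z ln A, so z = (ln S₂ − ln S₁)/(ln A₂ − ln A₁).
z = ln(129/54) / ln(134/7.94) = ln(2.389) / ln(16.88) = 0.8708 / 2.8259 = 0.3082

0.308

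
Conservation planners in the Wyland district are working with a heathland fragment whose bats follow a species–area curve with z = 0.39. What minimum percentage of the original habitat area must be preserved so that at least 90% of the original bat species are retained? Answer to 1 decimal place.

Need (A_new/A_old)^0.39 = 0.9, so A_new/A_old = 0.9^(1/0.39) = 0.9^2.564
ln(A_new/A_old) = ln 0.9 / 0.39 = -0.1054 / 0.39 = -0.2702
A_new/A_old = e^-0.2702 ≈ 0.7633

76.3%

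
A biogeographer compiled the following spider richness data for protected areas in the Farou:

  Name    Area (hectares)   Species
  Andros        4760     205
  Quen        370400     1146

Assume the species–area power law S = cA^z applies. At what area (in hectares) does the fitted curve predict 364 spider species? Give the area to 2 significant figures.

z = ln(1146/205) / ln(370400/4760) = 1.7210 / 4.3543 = 0.3952
c = 205 / 4760^0.3952 = 205 / 28.42 = 7.214
A = (364/7.214)^(1/0.3952) ⇒ ln A = ln(50.45)/0.3952 = 9.9206
A = e^9.9206 ≈ 20346 hectares

20000 hectares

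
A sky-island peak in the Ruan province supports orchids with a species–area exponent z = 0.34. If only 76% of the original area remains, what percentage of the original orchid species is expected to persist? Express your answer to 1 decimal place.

S_new/S_old = (A_new/A_old)^z = 0.76^0.34
= exp(0.34 × ln 0.76) = exp(0.34 × -0.2744) = exp(-0.0933) ≈ 0.9109

91.1%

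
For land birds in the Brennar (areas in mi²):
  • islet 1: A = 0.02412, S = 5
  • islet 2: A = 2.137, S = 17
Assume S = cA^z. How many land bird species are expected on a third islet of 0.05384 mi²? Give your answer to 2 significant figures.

6.2

z = ln(17/5) / ln(2.137/0.02412) = 1.2238 / 4.4841 = 0.2729
c = 5 / 0.02412^0.2729 = 5 / 0.3619 = 13.82
S₃ = 13.82 × 0.05384^0.2729 = 13.82 × 0.4505 ≈ 6.225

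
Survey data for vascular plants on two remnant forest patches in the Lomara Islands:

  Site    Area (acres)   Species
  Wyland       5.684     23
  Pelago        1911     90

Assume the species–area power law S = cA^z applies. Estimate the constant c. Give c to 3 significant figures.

15.3

z = ln(S₂/S₁) / ln(A₂/A₁) = ln(90/23) / ln(1911/5.684) = 1.3643 / 5.8177 = 0.2345
c = S₁ / A₁^z = 23 / 5.684^0.2345 = 23 / 1.503 = 15.3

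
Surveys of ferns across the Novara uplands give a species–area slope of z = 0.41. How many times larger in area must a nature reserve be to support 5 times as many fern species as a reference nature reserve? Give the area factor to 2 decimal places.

(A₂/A₁)^0.41 = 5, so A₂/A₁ = 5^(1/0.41) = 5^2.439
ln(A₂/A₁) = ln 5 / 0.41 = 1.6094 / 0.41 = 3.9255
A₂/A₁ = e^3.9255 ≈ 50.68

50.68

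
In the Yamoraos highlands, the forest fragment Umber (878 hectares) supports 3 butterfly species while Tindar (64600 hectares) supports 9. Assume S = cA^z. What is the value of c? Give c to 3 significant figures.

0.531

z = ln(S₂/S₁) / ln(A₂/A₁) = ln(9/3) / ln(64600/878) = 1.0986 / 4.2983 = 0.2556
c = S₁ / A₁^z = 3 / 878^0.2556 = 3 / 5.654 = 0.5306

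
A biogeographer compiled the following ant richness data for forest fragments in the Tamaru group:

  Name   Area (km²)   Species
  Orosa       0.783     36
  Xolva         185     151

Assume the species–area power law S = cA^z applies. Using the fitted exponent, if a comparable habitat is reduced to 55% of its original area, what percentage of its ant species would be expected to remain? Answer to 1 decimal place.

z = ln(151/36) / ln(185/0.783) = 1.4338 / 5.4650 = 0.2624
S_new/S_old = (A_new/A_old)^z = 0.55^0.2624 = exp(0.2624 × -0.5978) = 0.8548

85.5%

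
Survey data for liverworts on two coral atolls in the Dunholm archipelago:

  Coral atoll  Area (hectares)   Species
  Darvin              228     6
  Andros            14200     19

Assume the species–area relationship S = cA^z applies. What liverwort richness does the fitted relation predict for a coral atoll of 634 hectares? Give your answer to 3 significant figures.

z = ln(19/6) / ln(14200/228) = 1.1527 / 4.1317 = 0.2790
c = 6 / 228^0.2790 = 6 / 4.548 = 1.319
S₃ = 1.319 × 634^0.2790 = 1.319 × 6.05 ≈ 7.981

7.98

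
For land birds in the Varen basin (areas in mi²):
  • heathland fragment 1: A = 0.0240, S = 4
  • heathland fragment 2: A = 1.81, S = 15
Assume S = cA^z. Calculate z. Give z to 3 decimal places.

0.306

Taking logs: ln S = ln c + z ln A, so z = (ln S₂ − ln S₁)/(ln A₂ − ln A₁).
z = ln(15/4) / ln(1.81/0.024) = ln(3.75) / ln(75.42) = 1.3218 / 4.3230 = 0.3057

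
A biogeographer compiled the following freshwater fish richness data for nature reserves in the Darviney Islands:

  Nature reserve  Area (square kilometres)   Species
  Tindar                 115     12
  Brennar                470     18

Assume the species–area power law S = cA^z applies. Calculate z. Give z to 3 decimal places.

0.288

Taking logs: ln S = ln c + z ln A, so z = (ln S₂ − ln S₁)/(ln A₂ − ln A₁).
z = ln(18/12) / ln(470/115) = ln(1.5) / ln(4.087) = 0.4055 / 1.4078 = 0.2880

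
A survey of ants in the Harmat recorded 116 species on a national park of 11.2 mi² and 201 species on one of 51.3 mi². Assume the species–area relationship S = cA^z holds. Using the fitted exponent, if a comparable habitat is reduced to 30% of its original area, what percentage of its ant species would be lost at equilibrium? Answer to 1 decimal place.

z = ln(201/116) / ln(51.3/11.2) = 0.5497 / 1.5218 = 0.3612
S_new/S_old = (A_new/A_old)^z = 0.3^0.3612 = exp(0.3612 × -1.2040) = 0.6473
Fraction lost = 1 − 0.6473 = 0.3527

35.3%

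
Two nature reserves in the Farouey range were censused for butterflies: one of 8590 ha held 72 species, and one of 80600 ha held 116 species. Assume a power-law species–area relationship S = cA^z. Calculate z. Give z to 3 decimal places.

0.213

Taking logs: ln S = ln c + z ln A, so z = (ln S₂ − ln S₁)/(ln A₂ − ln A₁).
z = ln(116/72) / ln(80600/8590) = ln(1.611) / ln(9.383) = 0.4769 / 2.2389 = 0.2130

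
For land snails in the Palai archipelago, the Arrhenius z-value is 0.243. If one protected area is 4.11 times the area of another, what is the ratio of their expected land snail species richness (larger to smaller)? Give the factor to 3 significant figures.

1.41

S₂/S₁ = (A₂/A₁)^z = 4.11^0.243
ln(S₂/S₁) = 0.243 × ln 4.11 = 0.243 × 1.4134 = 0.3435
S₂/S₁ = e^0.3435 ≈ 1.41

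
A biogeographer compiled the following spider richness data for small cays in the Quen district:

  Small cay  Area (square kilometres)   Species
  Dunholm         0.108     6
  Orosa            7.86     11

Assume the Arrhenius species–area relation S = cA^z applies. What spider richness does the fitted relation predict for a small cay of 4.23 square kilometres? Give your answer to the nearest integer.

10

z = ln(11/6) / ln(7.86/0.108) = 0.6061 / 4.2874 = 0.1414
c = 6 / 0.108^0.1414 = 6 / 0.73 = 8.219
S₃ = 8.219 × 4.23^0.1414 = 8.219 × 1.226 ≈ 10.08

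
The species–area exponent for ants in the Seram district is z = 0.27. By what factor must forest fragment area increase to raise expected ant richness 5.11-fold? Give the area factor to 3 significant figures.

421

(A₂/A₁)^0.27 = 5.11, so A₂/A₁ = 5.11^(1/0.27) = 5.11^3.704
ln(A₂/A₁) = ln 5.11 / 0.27 = 1.6312 / 0.27 = 6.0415
A₂/A₁ = e^6.0415 ≈ 420.5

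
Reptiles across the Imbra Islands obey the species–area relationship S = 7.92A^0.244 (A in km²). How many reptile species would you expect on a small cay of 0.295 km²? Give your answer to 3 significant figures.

5.88

S = 7.92 × 0.295^0.244 = 7.92 × 0.7424 ≈ 5.88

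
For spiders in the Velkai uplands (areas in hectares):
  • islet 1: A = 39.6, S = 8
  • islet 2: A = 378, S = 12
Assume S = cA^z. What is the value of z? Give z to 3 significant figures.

Taking logs: ln S = ln c + z ln A, so z = (ln S₂ − ln S₁)/(ln A₂ − ln A₁).
z = ln(12/8) / ln(378/39.6) = ln(1.5) / ln(9.545) = 0.4055 / 2.2561 = 0.1797

0.180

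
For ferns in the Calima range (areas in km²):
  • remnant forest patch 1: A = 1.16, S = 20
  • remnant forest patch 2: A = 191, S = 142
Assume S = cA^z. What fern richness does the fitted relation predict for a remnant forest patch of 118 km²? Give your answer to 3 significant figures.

z = ln(142/20) / ln(191/1.16) = 1.9601 / 5.1039 = 0.3840
c = 20 / 1.16^0.3840 = 20 / 1.059 = 18.89
S₃ = 18.89 × 118^0.3840 = 18.89 × 6.247 ≈ 118

118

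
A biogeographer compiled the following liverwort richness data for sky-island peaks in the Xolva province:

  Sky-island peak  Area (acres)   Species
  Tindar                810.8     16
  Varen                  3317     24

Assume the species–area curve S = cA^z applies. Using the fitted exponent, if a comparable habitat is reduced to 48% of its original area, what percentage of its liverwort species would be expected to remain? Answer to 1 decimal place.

81.0%

z = ln(24/16) / ln(3317/810.8) = 0.4055 / 1.4088 = 0.2878
S_new/S_old = (A_new/A_old)^z = 0.48^0.2878 = exp(0.2878 × -0.7340) = 0.8096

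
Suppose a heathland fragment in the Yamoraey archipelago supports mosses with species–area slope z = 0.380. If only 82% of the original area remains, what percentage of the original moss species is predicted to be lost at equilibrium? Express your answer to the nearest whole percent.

S_new/S_old = (A_new/A_old)^z = 0.82^0.38
= exp(0.38 × ln 0.82) = exp(0.38 × -0.1985) = exp(-0.0754) ≈ 0.9274
Fraction lost = 1 − 0.9274 = 0.07264

7%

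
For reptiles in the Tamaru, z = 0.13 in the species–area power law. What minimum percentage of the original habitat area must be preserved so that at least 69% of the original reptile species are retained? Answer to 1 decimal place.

Need (A_new/A_old)^0.13 = 0.69, so A_new/A_old = 0.69^(1/0.13) = 0.69^7.692
ln(A_new/A_old) = ln 0.69 / 0.13 = -0.3711 / 0.13 = -2.8543
A_new/A_old = e^-2.8543 ≈ 0.05759

5.8%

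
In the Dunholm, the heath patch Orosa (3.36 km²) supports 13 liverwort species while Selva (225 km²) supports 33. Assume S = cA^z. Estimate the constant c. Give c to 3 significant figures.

9.94

z = ln(S₂/S₁) / ln(A₂/A₁) = ln(33/13) / ln(225/3.36) = 0.9316 / 4.2042 = 0.2216
c = S₁ / A₁^z = 13 / 3.36^0.2216 = 13 / 1.308 = 9.938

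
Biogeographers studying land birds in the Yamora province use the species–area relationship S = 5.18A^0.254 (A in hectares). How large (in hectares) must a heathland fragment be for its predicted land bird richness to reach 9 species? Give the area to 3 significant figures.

8.80 hectares

9 = 5.18 × A^0.254  ⇒  A^0.254 = 9/5.18 = 1.737
ln A = ln(1.737) / 0.254 = 0.5524 / 0.254 = 2.1749
A = e^2.1749 ≈ 8.801 hectares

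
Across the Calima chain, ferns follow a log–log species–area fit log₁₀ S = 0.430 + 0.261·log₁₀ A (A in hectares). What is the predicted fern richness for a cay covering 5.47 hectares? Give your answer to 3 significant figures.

4.19

S = 2.692 × 5.47^0.261
ln S = ln 2.692 + 0.261 × ln 5.47 = 0.9901 + 0.261 × 1.6993 = 1.4336
S = e^1.4336 ≈ 4.194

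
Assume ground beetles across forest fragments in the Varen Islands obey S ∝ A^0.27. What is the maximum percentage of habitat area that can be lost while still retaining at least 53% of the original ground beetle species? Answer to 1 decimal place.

Need (A_new/A_old)^0.27 = 0.53, so A_new/A_old = 0.53^(1/0.27) = 0.53^3.704
ln(A_new/A_old) = ln 0.53 / 0.27 = -0.6349 / 0.27 = -2.3514
A_new/A_old = e^-2.3514 ≈ 0.09524
Fraction that can be lost = 1 − 0.09524 = 0.9048

90.5%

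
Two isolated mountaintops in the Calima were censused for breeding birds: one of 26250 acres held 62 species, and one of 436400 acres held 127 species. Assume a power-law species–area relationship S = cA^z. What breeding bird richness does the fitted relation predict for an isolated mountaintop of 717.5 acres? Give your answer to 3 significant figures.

24.8

z = ln(127/62) / ln(436400/26250) = 0.7171 / 2.8109 = 0.2551
c = 62 / 26250^0.2551 = 62 / 13.41 = 4.625
S₃ = 4.625 × 717.5^0.2551 = 4.625 × 5.352 ≈ 24.75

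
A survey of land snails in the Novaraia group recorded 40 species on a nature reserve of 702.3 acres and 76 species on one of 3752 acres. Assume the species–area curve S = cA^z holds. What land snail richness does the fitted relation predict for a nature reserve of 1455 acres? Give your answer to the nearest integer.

z = ln(76/40) / ln(3752/702.3) = 0.6419 / 1.6757 = 0.3830
c = 40 / 702.3^0.3830 = 40 / 12.31 = 3.249
S₃ = 3.249 × 1455^0.3830 = 3.249 × 16.27 ≈ 52.87

53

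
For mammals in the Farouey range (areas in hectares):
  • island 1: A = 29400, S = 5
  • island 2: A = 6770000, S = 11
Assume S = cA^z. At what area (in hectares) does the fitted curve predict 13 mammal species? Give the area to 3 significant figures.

21400000 hectares

z = ln(11/5) / ln(6770000/29400) = 0.7885 / 5.4393 = 0.1450
c = 5 / 29400^0.1450 = 5 / 4.443 = 1.125
A = (13/1.125)^(1/0.1450) ⇒ ln A = ln(11.55)/0.1450 = 16.8805
A = e^16.8805 ≈ 21433229 hectares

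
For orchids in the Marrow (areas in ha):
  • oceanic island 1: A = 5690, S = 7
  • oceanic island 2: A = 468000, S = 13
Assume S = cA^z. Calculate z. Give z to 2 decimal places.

0.14

Taking logs: ln S = ln c + z ln A, so z = (ln S₂ − ln S₁)/(ln A₂ − ln A₁).
z = ln(13/7) / ln(468000/5690) = ln(1.857) / ln(82.25) = 0.6190 / 4.4098 = 0.1404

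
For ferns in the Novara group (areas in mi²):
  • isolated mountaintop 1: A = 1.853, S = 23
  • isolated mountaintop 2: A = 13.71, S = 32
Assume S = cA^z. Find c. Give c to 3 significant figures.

20.8

z = ln(S₂/S₁) / ln(A₂/A₁) = ln(32/23) / ln(13.71/1.853) = 0.3302 / 2.0013 = 0.1650
c = S₁ / A₁^z = 23 / 1.853^0.1650 = 23 / 1.107 = 20.77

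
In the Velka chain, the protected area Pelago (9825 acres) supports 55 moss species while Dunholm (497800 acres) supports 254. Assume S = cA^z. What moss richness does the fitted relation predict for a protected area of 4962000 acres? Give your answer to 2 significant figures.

z = ln(254/55) / ln(497800/9825) = 1.5300 / 3.9253 = 0.3898
c = 55 / 9825^0.3898 = 55 / 35.99 = 1.528
S₃ = 1.528 × 4962000^0.3898 = 1.528 × 407.2 ≈ 622.4

620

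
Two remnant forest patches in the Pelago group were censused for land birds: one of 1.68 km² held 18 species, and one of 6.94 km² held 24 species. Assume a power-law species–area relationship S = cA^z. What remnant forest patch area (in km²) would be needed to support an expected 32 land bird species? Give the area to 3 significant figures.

z = ln(24/18) / ln(6.94/1.68) = 0.2877 / 1.4185 = 0.2028
c = 18 / 1.68^0.2028 = 18 / 1.111 = 16.2
A = (32/16.2)^(1/0.2028) ⇒ ln A = ln(1.975)/0.2028 = 3.3558
A = e^3.3558 ≈ 28.67 km²

28.7 km²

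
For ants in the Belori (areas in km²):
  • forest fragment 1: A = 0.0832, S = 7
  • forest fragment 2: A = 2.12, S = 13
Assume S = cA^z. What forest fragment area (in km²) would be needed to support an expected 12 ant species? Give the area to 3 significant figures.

1.39 km²

z = ln(13/7) / ln(2.12/0.0832) = 0.6190 / 3.2379 = 0.1912
c = 7 / 0.0832^0.1912 = 7 / 0.6216 = 11.26
A = (12/11.26)^(1/0.1912) ⇒ ln A = ln(1.066)/0.1912 = 0.3327
A = e^0.3327 ≈ 1.395 km²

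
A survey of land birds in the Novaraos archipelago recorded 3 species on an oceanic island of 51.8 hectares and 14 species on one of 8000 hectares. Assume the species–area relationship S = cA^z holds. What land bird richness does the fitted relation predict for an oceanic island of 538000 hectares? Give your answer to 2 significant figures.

51

z = ln(14/3) / ln(8000/51.8) = 1.5404 / 5.0398 = 0.3057
c = 3 / 51.8^0.3057 = 3 / 3.342 = 0.8977
S₃ = 0.8977 × 538000^0.3057 = 0.8977 × 56.45 ≈ 50.67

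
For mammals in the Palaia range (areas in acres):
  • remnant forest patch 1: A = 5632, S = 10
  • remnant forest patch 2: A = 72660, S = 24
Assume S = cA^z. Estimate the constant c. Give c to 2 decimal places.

0.52

z = ln(S₂/S₁) / ln(A₂/A₁) = ln(24/10) / ln(72660/5632) = 0.8755 / 2.5573 = 0.3423
c = S₁ / A₁^z = 10 / 5632^0.3423 = 10 / 19.23 = 0.52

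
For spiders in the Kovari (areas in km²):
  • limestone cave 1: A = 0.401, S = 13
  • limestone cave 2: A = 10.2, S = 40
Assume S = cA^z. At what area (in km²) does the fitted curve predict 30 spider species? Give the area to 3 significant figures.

4.46 km²

z = ln(40/13) / ln(10.2/0.401) = 1.1239 / 3.2362 = 0.3473
c = 13 / 0.401^0.3473 = 13 / 0.7281 = 17.86
A = (30/17.86)^(1/0.3473) ⇒ ln A = ln(1.68)/0.3473 = 1.4941
A = e^1.4941 ≈ 4.455 km²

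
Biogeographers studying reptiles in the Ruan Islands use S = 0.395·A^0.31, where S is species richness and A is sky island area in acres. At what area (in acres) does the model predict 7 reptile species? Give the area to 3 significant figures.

10700 acres

7 = 0.395 × A^0.31  ⇒  A^0.31 = 7/0.395 = 17.72
ln A = ln(17.72) / 0.31 = 2.8748 / 0.31 = 9.2735
A = e^9.2735 ≈ 10652 acres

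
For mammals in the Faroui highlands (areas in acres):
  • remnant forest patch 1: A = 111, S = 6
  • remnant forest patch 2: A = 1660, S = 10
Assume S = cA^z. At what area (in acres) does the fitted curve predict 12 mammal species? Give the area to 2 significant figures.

z = ln(10/6) / ln(1660/111) = 0.5108 / 2.7050 = 0.1888
c = 6 / 111^0.1888 = 6 / 2.434 = 2.466
A = (12/2.466)^(1/0.1888) ⇒ ln A = ln(4.867)/0.1888 = 8.3800
A = e^8.3800 ≈ 4359 acres

4400 acres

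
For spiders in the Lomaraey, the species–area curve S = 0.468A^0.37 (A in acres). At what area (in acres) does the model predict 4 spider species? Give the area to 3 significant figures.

330 acres

4 = 0.468 × A^0.37  ⇒  A^0.37 = 4/0.468 = 8.547
ln A = ln(8.547) / 0.37 = 2.1456 / 0.37 = 5.7989
A = e^5.7989 ≈ 329.9 acres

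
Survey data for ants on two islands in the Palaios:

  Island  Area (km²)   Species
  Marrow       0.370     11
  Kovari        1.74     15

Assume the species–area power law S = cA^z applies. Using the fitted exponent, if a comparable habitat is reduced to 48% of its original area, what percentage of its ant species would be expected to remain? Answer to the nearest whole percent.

86%

z = ln(15/11) / ln(1.74/0.37) = 0.3102 / 1.5481 = 0.2003
S_new/S_old = (A_new/A_old)^z = 0.48^0.2003 = exp(0.2003 × -0.7340) = 0.8633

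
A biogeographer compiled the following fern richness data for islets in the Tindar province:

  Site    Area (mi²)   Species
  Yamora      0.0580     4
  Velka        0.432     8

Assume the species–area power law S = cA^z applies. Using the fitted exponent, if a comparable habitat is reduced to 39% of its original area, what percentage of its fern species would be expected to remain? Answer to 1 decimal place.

z = ln(8/4) / ln(0.432/0.058) = 0.6931 / 2.0080 = 0.3452
S_new/S_old = (A_new/A_old)^z = 0.39^0.3452 = exp(0.3452 × -0.9416) = 0.7225

72.2%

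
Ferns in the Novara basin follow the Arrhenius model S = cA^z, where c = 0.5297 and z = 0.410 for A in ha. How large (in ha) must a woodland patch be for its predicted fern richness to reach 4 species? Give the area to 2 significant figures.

140 ha

4 = 0.5297 × A^0.41  ⇒  A^0.41 = 4/0.5297 = 7.551
ln A = ln(7.551) / 0.41 = 2.0217 / 0.41 = 4.9311
A = e^4.9311 ≈ 138.5 ha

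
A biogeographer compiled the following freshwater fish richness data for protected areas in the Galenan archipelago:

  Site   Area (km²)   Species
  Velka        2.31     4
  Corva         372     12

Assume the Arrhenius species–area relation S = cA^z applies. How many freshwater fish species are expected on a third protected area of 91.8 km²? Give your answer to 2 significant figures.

8.9

z = ln(12/4) / ln(372/2.31) = 1.0986 / 5.0816 = 0.2162
c = 4 / 2.31^0.2162 = 4 / 1.198 = 3.338
S₃ = 3.338 × 91.8^0.2162 = 3.338 × 2.657 ≈ 8.867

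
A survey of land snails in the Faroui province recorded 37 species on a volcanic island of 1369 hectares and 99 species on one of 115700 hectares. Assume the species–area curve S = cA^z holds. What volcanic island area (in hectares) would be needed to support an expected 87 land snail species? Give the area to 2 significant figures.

65000 hectares

z = ln(99/37) / ln(115700/1369) = 0.9842 / 4.4369 = 0.2218
c = 37 / 1369^0.2218 = 37 / 4.963 = 7.456
A = (87/7.456)^(1/0.2218) ⇒ ln A = ln(11.67)/0.2218 = 11.0763
A = e^11.0763 ≈ 64618 hectares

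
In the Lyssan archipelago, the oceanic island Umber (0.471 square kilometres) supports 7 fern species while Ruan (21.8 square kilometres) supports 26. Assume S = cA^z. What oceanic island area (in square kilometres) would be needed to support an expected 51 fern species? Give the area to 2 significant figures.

160 square kilometres

z = ln(26/7) / ln(21.8/0.471) = 1.3122 / 3.8348 = 0.3422
c = 7 / 0.471^0.3422 = 7 / 0.7729 = 9.057
A = (51/9.057)^(1/0.3422) ⇒ ln A = ln(5.631)/0.3422 = 5.0509
A = e^5.0509 ≈ 156.2 square kilometres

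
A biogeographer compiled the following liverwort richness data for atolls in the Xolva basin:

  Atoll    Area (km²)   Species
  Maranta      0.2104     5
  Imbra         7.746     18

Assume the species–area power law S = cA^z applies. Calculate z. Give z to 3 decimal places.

Taking logs: ln S = ln c + z ln A, so z = (ln S₂ − ln S₁)/(ln A₂ − ln A₁).
z = ln(18/5) / ln(7.746/0.2104) = ln(3.6) / ln(36.82) = 1.2809 / 3.6059 = 0.3552

0.355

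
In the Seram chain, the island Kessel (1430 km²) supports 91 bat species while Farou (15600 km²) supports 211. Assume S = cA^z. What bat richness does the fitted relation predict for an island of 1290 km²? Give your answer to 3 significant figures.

87.8

z = ln(211/91) / ln(15600/1430) = 0.8410 / 2.3896 = 0.3519
c = 91 / 1430^0.3519 = 91 / 12.9 = 7.056
S₃ = 7.056 × 1290^0.3519 = 7.056 × 12.44 ≈ 87.76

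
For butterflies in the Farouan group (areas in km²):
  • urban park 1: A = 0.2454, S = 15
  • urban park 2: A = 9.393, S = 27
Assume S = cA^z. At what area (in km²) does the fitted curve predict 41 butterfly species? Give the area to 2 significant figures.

z = ln(27/15) / ln(9.393/0.2454) = 0.5878 / 3.6448 = 0.1613
c = 15 / 0.2454^0.1613 = 15 / 0.7973 = 18.81
A = (41/18.81)^(1/0.1613) ⇒ ln A = ln(2.179)/0.1613 = 4.8303
A = e^4.8303 ≈ 125.3 km²

130 km²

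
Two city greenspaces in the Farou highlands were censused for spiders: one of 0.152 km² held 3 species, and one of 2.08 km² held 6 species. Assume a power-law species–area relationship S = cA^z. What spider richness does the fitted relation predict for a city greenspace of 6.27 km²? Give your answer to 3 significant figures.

8.04

z = ln(6/3) / ln(2.08/0.152) = 0.6931 / 2.6162 = 0.2649
c = 3 / 0.152^0.2649 = 3 / 0.6071 = 4.942
S₃ = 4.942 × 6.27^0.2649 = 4.942 × 1.626 ≈ 8.037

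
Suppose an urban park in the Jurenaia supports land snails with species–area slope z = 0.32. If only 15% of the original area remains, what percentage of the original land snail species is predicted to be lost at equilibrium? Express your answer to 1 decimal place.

45.5%

S_new/S_old = (A_new/A_old)^z = 0.15^0.32
= exp(0.32 × ln 0.15) = exp(0.32 × -1.8971) = exp(-0.6071) ≈ 0.5449
Fraction lost = 1 − 0.5449 = 0.4551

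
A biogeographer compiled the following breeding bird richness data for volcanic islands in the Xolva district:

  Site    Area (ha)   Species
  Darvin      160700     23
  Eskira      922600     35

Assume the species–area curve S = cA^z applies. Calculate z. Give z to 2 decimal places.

Taking logs: ln S = ln c + z ln A, so z = (ln S₂ − ln S₁)/(ln A₂ − ln A₁).
z = ln(35/23) / ln(922600/160700) = ln(1.522) / ln(5.741) = 0.4199 / 1.7477 = 0.2402

0.24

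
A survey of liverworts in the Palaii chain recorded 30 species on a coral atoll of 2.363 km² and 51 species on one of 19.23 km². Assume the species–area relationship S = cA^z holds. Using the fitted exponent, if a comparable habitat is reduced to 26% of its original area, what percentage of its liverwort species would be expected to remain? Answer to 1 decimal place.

71.1%

z = ln(51/30) / ln(19.23/2.363) = 0.5306 / 2.0965 = 0.2531
S_new/S_old = (A_new/A_old)^z = 0.26^0.2531 = exp(0.2531 × -1.3471) = 0.7111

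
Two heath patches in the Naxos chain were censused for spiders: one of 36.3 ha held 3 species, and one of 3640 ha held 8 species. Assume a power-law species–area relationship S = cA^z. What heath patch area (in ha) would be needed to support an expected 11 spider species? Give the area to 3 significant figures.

z = ln(8/3) / ln(3640/36.3) = 0.9808 / 4.6079 = 0.2129
c = 3 / 36.3^0.2129 = 3 / 2.148 = 1.397
A = (11/1.397)^(1/0.2129) ⇒ ln A = ln(7.876)/0.2129 = 9.6958
A = e^9.6958 ≈ 16250 ha

16200 ha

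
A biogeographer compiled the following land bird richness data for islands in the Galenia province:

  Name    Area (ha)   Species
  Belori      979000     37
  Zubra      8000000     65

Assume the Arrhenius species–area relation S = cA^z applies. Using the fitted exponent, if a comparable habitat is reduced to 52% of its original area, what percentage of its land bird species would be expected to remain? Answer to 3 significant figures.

83.9%

z = ln(65/37) / ln(8000000/979000) = 0.5635 / 2.1007 = 0.2682
S_new/S_old = (A_new/A_old)^z = 0.52^0.2682 = exp(0.2682 × -0.6539) = 0.8391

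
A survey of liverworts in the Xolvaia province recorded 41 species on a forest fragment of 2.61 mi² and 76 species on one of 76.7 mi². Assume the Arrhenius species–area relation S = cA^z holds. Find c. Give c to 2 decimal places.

z = ln(S₂/S₁) / ln(A₂/A₁) = ln(76/41) / ln(76.7/2.61) = 0.6172 / 3.3806 = 0.1826
c = S₁ / A₁^z = 41 / 2.61^0.1826 = 41 / 1.191 = 34.41

34.41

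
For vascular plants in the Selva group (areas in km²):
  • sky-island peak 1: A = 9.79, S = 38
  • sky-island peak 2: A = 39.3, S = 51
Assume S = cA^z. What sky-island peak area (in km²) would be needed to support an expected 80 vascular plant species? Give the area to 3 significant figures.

z = ln(51/38) / ln(39.3/9.79) = 0.2942 / 1.3899 = 0.2117
c = 38 / 9.79^0.2117 = 38 / 1.621 = 23.44
A = (80/23.44)^(1/0.2117) ⇒ ln A = ln(3.412)/0.2117 = 5.7978
A = e^5.7978 ≈ 329.6 km²

330 km²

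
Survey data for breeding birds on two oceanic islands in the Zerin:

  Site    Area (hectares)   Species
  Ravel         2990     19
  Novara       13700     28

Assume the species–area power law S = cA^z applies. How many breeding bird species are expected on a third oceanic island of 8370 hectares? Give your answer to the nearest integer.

25

z = ln(28/19) / ln(13700/2990) = 0.3878 / 1.5221 = 0.2548
c = 19 / 2990^0.2548 = 19 / 7.681 = 2.474
S₃ = 2.474 × 8370^0.2548 = 2.474 × 9.985 ≈ 24.7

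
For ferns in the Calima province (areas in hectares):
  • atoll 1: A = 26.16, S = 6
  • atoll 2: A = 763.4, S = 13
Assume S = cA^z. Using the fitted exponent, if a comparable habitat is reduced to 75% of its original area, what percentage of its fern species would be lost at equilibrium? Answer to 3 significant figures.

z = ln(13/6) / ln(763.4/26.16) = 0.7732 / 3.3736 = 0.2292
S_new/S_old = (A_new/A_old)^z = 0.75^0.2292 = exp(0.2292 × -0.2877) = 0.9362
Fraction lost = 1 − 0.9362 = 0.06381

6.38%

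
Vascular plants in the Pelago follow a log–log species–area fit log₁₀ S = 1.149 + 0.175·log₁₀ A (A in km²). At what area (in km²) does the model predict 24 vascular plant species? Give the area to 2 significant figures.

24 = 14.09 × A^0.175  ⇒  A^0.175 = 24/14.09 = 1.703
ln A = ln(1.703) / 0.175 = 0.5324 / 0.175 = 3.0422
A = e^3.0422 ≈ 20.95 km²

21 km²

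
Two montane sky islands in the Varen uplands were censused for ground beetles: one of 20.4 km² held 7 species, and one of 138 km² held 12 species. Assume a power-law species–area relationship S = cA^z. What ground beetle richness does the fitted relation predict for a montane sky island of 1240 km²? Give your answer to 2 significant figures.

22

z = ln(12/7) / ln(138/20.4) = 0.5390 / 1.9117 = 0.2819
c = 7 / 20.4^0.2819 = 7 / 2.34 = 2.991
S₃ = 2.991 × 1240^0.2819 = 2.991 × 7.45 ≈ 22.29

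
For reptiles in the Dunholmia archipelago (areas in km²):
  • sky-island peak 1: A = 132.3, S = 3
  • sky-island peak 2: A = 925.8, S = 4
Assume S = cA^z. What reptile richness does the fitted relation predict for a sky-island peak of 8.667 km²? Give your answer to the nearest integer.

z = ln(4/3) / ln(925.8/132.3) = 0.2877 / 1.9456 = 0.1479
c = 3 / 132.3^0.1479 = 3 / 2.059 = 1.457
S₃ = 1.457 × 8.667^0.1479 = 1.457 × 1.376 ≈ 2.005

2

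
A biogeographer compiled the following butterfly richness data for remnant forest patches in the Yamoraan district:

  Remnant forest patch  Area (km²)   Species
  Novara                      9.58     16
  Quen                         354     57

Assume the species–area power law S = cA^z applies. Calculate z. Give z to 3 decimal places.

0.352

Taking logs: ln S = ln c + z ln A, so z = (ln S₂ − ln S₁)/(ln A₂ − ln A₁).
z = ln(57/16) / ln(354/9.58) = ln(3.562) / ln(36.95) = 1.2705 / 3.6096 = 0.3520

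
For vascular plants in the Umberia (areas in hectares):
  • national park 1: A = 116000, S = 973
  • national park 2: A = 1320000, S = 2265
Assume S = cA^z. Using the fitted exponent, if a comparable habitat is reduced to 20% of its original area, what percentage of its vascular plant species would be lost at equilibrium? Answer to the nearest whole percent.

z = ln(2265/973) / ln(1320000/116000) = 0.8449 / 2.4318 = 0.3475
S_new/S_old = (A_new/A_old)^z = 0.2^0.3475 = exp(0.3475 × -1.6094) = 0.5717
Fraction lost = 1 − 0.5717 = 0.4283

43%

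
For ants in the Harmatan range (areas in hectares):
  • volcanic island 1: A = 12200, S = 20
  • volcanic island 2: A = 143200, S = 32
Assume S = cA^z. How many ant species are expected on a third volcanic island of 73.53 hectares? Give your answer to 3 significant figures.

z = ln(32/20) / ln(143200/12200) = 0.4700 / 2.4628 = 0.1908
c = 20 / 12200^0.1908 = 20 / 6.023 = 3.32
S₃ = 3.32 × 73.53^0.1908 = 3.32 × 2.271 ≈ 7.54

7.54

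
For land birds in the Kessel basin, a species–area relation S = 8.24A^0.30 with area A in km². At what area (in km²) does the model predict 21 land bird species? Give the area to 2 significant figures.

21 = 8.24 × A^0.3  ⇒  A^0.3 = 21/8.24 = 2.549
ln A = ln(2.549) / 0.3 = 0.9355 / 0.3 = 3.1184
A = e^3.1184 ≈ 22.61 km²

23 km²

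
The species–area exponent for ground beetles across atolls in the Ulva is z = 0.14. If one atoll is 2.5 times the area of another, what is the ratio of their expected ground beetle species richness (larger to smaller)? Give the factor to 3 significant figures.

1.14

S₂/S₁ = (A₂/A₁)^z = 2.5^0.14
ln(S₂/S₁) = 0.14 × ln 2.5 = 0.14 × 0.9163 = 0.1283
S₂/S₁ = e^0.1283 ≈ 1.137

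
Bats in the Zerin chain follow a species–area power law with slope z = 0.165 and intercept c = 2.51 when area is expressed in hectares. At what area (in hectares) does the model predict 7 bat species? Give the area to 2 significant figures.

7 = 2.51 × A^0.165  ⇒  A^0.165 = 7/2.51 = 2.789
ln A = ln(2.789) / 0.165 = 1.0256 / 0.165 = 6.2159
A = e^6.2159 ≈ 500.7 hectares

500 hectares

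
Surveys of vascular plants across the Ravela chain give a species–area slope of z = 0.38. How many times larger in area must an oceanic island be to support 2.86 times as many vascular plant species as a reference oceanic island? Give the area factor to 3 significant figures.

(A₂/A₁)^0.38 = 2.86, so A₂/A₁ = 2.86^(1/0.38) = 2.86^2.632
ln(A₂/A₁) = ln 2.86 / 0.38 = 1.0508 / 0.38 = 2.7653
A₂/A₁ = e^2.7653 ≈ 15.88

15.9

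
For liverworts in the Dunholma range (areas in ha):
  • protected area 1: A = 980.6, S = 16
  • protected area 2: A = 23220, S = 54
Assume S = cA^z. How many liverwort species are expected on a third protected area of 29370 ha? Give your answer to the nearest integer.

z = ln(54/16) / ln(23220/980.6) = 1.2164 / 3.1646 = 0.3844
c = 16 / 980.6^0.3844 = 16 / 14.12 = 1.133
S₃ = 1.133 × 29370^0.3844 = 1.133 × 52.16 ≈ 59.1

59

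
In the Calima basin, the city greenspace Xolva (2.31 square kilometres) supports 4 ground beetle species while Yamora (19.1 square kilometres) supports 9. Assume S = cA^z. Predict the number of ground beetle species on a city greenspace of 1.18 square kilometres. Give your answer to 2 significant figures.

3.1

z = ln(9/4) / ln(19.1/2.31) = 0.8109 / 2.1124 = 0.3839
c = 4 / 2.31^0.3839 = 4 / 1.379 = 2.901
S₃ = 2.901 × 1.18^0.3839 = 2.901 × 1.066 ≈ 3.091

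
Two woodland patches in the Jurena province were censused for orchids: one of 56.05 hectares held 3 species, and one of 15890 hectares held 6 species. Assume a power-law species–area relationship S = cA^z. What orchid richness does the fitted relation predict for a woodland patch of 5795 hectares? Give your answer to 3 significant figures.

5.30

z = ln(6/3) / ln(15890/56.05) = 0.6931 / 5.6472 = 0.1227
c = 3 / 56.05^0.1227 = 3 / 1.639 = 1.83
S₃ = 1.83 × 5795^0.1227 = 1.83 × 2.897 ≈ 5.301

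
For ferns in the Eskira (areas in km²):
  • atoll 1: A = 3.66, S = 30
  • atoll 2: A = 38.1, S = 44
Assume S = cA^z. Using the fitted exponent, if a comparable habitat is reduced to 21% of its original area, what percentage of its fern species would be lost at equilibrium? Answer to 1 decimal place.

z = ln(44/30) / ln(38.1/3.66) = 0.3830 / 2.3428 = 0.1635
S_new/S_old = (A_new/A_old)^z = 0.21^0.1635 = exp(0.1635 × -1.5606) = 0.7748
Fraction lost = 1 − 0.7748 = 0.2252

22.5%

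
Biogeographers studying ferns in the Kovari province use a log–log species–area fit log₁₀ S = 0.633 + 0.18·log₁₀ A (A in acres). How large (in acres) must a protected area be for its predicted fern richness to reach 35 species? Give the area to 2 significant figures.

35 = 4.295 × A^0.18  ⇒  A^0.18 = 35/4.295 = 8.148
ln A = ln(8.148) / 0.18 = 2.0978 / 0.18 = 11.6545
A = e^11.6545 ≈ 115210 acres

120000 acres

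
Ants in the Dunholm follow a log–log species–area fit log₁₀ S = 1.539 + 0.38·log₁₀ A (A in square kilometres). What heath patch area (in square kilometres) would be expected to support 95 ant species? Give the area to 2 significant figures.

95 = 34.59 × A^0.38  ⇒  A^0.38 = 95/34.59 = 2.746
ln A = ln(2.746) / 0.38 = 1.0102 / 0.38 = 2.6584
A = e^2.6584 ≈ 14.27 square kilometres

14 square kilometres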